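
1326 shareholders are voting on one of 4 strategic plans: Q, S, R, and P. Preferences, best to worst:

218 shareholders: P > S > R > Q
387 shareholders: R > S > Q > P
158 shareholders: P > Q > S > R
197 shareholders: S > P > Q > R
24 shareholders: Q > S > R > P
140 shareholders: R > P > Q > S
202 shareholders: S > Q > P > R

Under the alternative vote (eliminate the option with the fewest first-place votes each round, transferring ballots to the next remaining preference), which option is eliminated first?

Q

Round 1: Q 24, S 399, R 527, P 376. Eliminate Q.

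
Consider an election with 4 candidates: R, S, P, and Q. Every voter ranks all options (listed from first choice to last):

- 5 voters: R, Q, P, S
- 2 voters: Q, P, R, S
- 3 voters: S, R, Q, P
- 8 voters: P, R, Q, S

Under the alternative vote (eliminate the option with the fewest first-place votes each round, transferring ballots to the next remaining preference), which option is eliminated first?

Round 1: R 5, S 3, P 8, Q 2. Eliminate Q.

Q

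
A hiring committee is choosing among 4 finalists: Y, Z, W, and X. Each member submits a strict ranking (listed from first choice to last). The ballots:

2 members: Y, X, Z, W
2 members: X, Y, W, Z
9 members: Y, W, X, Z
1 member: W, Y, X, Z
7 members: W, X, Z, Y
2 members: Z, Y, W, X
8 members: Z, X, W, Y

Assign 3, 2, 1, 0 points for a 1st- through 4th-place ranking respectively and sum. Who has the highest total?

Y: 2·3 + 2·2 + 9·3 + 1·2 + 7·0 + 2·2 + 8·0 = 43
Z: 2·1 + 2·0 + 9·0 + 1·0 + 7·1 + 2·3 + 8·3 = 39
W: 2·0 + 2·1 + 9·2 + 1·3 + 7·3 + 2·1 + 8·1 = 54
X: 2·2 + 2·3 + 9·1 + 1·1 + 7·2 + 2·0 + 8·2 = 50
W has the highest Borda score (54).

W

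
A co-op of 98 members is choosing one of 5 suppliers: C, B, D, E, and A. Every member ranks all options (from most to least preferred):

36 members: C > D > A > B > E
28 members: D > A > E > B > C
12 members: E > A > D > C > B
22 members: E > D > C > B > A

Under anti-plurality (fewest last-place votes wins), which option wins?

D

Last-place votes: C 28, B 12, D 0, E 36, A 22.
D is ranked last by the fewest voters, so D wins.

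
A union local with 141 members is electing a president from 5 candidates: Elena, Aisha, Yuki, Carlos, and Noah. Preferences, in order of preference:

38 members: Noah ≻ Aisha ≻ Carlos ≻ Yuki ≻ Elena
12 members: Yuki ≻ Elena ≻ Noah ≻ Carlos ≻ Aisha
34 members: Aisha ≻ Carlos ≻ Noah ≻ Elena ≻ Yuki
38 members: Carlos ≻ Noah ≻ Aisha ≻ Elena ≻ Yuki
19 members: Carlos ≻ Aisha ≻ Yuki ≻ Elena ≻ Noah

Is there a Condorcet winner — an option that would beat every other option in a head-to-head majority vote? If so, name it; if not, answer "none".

Checking pairwise contests:
Aisha beats Elena 129–12.
Noah beats Aisha 88–53.
Elena beats Yuki 72–69.
Aisha beats Carlos 72–69.
Carlos beats Noah 91–50.
Every option loses at least one head-to-head, so there is no Condorcet winner.

none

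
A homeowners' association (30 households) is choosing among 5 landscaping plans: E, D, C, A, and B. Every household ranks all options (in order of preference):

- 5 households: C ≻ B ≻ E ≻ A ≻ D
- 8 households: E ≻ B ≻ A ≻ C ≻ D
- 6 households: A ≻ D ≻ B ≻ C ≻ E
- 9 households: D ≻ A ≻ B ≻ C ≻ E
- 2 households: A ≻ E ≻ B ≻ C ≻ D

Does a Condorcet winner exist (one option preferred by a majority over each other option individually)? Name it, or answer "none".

A

A vs E: 17–13 for A.
A vs D: 21–9 for A.
A vs C: 25–5 for A.
A vs B: 17–13 for A.
A beats every other option head-to-head.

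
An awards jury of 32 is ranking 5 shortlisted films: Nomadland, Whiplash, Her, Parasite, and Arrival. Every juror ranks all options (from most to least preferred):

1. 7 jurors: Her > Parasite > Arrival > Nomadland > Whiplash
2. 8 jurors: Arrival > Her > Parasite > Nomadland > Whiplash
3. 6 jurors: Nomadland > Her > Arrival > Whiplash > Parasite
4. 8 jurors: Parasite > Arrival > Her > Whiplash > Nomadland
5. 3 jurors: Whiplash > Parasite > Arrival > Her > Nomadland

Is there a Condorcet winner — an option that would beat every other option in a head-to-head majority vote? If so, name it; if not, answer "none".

none

Checking pairwise contests:
Her beats Nomadland 26–6.
Nomadland beats Whiplash 21–11.
Arrival beats Her 19–13.
Her beats Parasite 21–11.
Parasite beats Arrival 18–14.
Every option loses at least one head-to-head, so there is no Condorcet winner.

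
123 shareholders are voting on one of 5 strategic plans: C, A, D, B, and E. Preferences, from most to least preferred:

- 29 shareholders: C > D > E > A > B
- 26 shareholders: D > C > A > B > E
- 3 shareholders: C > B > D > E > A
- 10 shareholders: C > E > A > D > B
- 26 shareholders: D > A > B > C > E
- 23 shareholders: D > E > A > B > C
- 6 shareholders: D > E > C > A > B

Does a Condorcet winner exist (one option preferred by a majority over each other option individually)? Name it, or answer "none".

D vs C: 81–42 for D.
D vs A: 113–10 for D.
D vs B: 120–3 for D.
D vs E: 113–10 for D.
D beats every other option head-to-head.

D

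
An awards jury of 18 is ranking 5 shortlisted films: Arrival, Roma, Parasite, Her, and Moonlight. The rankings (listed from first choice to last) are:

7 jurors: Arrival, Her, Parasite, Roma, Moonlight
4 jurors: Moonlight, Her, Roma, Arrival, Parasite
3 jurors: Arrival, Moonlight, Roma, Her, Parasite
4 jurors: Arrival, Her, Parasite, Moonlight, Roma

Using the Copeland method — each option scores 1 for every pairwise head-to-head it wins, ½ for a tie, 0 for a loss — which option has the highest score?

Arrival: beats Roma, Parasite, Her, and Moonlight → score 4.
Roma: loses to Arrival, Parasite, Her, and Moonlight → score 0.
Parasite: beats Roma and Moonlight; loses to Arrival and Her → score 2.
Her: beats Roma, Parasite, and Moonlight; loses to Arrival → score 3.
Moonlight: beats Roma; loses to Arrival, Parasite, and Her → score 1.
Arrival has the best pairwise record.

Arrival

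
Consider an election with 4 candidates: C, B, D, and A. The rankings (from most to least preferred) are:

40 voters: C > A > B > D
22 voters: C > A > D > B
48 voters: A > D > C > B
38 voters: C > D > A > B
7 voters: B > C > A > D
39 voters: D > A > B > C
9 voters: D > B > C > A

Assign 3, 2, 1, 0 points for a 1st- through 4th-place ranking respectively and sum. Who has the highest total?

C: 40·3 + 22·3 + 48·1 + 38·3 + 7·2 + 39·0 + 9·1 = 371
B: 40·1 + 22·0 + 48·0 + 38·0 + 7·3 + 39·1 + 9·2 = 118
D: 40·0 + 22·1 + 48·2 + 38·2 + 7·0 + 39·3 + 9·3 = 338
A: 40·2 + 22·2 + 48·3 + 38·1 + 7·1 + 39·2 + 9·0 = 391
A has the highest Borda score (391).

A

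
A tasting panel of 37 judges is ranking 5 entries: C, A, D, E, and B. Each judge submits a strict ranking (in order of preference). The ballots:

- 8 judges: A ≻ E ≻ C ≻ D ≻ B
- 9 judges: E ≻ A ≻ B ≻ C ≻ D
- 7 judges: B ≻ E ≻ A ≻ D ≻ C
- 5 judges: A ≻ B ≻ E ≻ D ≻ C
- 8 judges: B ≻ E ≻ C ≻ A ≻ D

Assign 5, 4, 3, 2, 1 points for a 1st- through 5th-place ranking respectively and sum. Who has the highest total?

E

C: 8·3 + 9·2 + 7·1 + 5·1 + 8·3 = 78
A: 8·5 + 9·4 + 7·3 + 5·5 + 8·2 = 138
D: 8·2 + 9·1 + 7·2 + 5·2 + 8·1 = 57
E: 8·4 + 9·5 + 7·4 + 5·3 + 8·4 = 152
B: 8·1 + 9·3 + 7·5 + 5·4 + 8·5 = 130
E has the highest Borda score (152).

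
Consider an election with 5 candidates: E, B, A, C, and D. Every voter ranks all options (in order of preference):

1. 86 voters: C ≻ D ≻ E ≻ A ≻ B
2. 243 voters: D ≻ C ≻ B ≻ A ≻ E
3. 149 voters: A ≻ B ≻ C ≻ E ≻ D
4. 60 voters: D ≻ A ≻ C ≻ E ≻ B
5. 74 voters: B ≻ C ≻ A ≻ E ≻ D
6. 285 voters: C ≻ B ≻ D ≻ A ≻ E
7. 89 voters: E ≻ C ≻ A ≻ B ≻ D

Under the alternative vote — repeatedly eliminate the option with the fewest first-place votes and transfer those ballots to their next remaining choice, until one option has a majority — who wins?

Round 1: E 89, B 74, A 149, C 371, D 303. Eliminate B.
Round 2: E 89, A 149, C 445, D 303. Eliminate E.
Round 3: A 149, C 534, D 303. C has a majority.

C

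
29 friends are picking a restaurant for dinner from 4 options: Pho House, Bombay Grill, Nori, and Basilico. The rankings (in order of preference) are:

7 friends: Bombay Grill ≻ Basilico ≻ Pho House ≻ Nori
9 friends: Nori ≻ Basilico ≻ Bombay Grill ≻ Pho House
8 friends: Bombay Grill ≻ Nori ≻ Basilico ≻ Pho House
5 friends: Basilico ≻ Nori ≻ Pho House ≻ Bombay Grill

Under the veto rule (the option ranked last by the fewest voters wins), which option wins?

Basilico

Last-place votes: Pho House 17, Bombay Grill 5, Nori 7, Basilico 0.
Basilico is ranked last by the fewest voters, so Basilico wins.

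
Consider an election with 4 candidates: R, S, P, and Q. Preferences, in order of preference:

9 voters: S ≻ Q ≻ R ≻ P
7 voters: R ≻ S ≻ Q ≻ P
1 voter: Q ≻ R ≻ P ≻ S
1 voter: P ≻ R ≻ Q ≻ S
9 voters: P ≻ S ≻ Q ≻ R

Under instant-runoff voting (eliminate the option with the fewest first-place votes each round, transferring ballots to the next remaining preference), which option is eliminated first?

Round 1: R 7, S 9, P 10, Q 1. Eliminate Q.

Q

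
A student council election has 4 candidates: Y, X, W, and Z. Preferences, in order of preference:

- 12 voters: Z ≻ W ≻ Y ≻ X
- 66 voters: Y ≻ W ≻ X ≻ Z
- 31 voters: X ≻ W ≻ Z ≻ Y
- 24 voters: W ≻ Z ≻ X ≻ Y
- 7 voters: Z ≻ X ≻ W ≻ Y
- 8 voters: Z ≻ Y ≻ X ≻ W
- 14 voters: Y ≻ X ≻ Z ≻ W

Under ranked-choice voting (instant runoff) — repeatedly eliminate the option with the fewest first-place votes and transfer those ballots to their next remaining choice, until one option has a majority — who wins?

Z

Round 1: Y 80, X 31, W 24, Z 27. Eliminate W.
Round 2: Y 80, X 31, Z 51. Eliminate X.
Round 3: Y 80, Z 82. Z has a majority.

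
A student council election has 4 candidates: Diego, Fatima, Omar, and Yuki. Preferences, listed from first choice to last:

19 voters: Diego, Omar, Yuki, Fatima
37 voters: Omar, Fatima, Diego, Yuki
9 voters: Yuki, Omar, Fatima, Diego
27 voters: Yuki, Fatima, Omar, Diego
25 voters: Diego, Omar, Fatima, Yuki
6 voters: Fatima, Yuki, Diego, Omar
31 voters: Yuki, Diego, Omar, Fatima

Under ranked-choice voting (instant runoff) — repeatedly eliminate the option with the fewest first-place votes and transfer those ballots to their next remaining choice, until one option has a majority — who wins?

Diego

Round 1: Diego 44, Fatima 6, Omar 37, Yuki 67. Eliminate Fatima.
Round 2: Diego 44, Omar 37, Yuki 73. Eliminate Omar.
Round 3: Diego 81, Yuki 73. Diego has a majority.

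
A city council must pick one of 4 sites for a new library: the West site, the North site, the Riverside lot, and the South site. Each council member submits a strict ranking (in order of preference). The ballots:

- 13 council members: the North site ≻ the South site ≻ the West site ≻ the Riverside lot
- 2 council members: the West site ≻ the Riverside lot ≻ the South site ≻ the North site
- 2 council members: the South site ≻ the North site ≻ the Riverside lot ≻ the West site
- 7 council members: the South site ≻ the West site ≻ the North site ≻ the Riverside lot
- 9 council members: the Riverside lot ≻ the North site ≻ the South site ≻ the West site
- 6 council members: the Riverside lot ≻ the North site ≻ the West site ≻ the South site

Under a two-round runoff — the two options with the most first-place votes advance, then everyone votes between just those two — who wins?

the North site

Round 1 first-place votes: the West site 2, the North site 13, the Riverside lot 15, the South site 9.
the Riverside lot and the North site advance.
Runoff: the Riverside lot is preferred to the North site by 17 voters; the North site by 22.
the North site wins the runoff.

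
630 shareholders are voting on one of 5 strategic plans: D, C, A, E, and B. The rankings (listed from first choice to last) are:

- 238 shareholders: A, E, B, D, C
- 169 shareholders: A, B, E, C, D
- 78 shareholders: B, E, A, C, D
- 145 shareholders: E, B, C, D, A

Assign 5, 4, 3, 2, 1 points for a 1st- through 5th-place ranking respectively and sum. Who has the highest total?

D: 238·2 + 169·1 + 78·1 + 145·2 = 1013
C: 238·1 + 169·2 + 78·2 + 145·3 = 1167
A: 238·5 + 169·5 + 78·3 + 145·1 = 2414
E: 238·4 + 169·3 + 78·4 + 145·5 = 2496
B: 238·3 + 169·4 + 78·5 + 145·4 = 2360
E has the highest Borda score (2496).

E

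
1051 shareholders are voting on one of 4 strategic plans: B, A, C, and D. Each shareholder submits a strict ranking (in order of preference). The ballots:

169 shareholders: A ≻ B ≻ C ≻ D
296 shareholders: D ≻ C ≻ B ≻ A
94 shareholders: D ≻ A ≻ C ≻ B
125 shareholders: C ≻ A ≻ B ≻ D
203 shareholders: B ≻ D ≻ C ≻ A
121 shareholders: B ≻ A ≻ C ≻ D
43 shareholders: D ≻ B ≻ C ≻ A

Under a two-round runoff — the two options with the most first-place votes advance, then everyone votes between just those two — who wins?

B

Round 1 first-place votes: B 324, A 169, C 125, D 433.
D and B advance.
Runoff: D is preferred to B by 433 voters; B by 618.
B wins the runoff.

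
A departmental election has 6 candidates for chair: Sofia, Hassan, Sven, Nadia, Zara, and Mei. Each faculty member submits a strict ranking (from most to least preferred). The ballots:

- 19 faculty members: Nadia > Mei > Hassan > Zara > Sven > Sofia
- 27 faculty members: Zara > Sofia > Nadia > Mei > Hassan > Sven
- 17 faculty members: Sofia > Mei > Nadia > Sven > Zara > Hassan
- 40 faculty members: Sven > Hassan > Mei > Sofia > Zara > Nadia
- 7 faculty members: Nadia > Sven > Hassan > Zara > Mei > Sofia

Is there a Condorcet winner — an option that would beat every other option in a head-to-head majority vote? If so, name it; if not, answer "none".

Mei

Mei vs Sofia: 66–44 for Mei.
Mei vs Hassan: 63–47 for Mei.
Mei vs Sven: 63–47 for Mei.
Mei vs Nadia: 57–53 for Mei.
Mei vs Zara: 76–34 for Mei.
Mei beats every other option head-to-head.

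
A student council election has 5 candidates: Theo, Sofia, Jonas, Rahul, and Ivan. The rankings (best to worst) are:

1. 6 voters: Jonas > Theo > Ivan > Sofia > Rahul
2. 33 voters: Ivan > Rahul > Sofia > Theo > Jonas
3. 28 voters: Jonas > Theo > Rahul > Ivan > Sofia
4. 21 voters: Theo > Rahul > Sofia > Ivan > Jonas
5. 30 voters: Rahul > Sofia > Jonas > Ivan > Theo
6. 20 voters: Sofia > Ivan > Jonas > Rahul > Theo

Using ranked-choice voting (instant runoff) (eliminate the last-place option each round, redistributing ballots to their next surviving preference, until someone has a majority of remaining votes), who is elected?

Rahul

Round 1: Theo 21, Sofia 20, Jonas 34, Rahul 30, Ivan 33. Eliminate Sofia.
Round 2: Theo 21, Jonas 34, Rahul 30, Ivan 53. Eliminate Theo.
Round 3: Jonas 34, Rahul 51, Ivan 53. Eliminate Jonas.
Round 4: Rahul 79, Ivan 59. Rahul has a majority.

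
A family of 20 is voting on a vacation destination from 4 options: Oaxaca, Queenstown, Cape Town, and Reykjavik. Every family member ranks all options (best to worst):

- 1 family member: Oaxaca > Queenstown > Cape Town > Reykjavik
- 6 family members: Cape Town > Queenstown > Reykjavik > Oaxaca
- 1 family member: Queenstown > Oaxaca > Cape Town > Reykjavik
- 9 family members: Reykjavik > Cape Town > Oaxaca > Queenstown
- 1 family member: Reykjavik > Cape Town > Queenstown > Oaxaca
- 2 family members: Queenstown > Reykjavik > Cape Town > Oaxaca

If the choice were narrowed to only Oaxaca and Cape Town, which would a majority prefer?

Voters preferring Oaxaca to Cape Town: 2; preferring Cape Town to Oaxaca: 18.
Cape Town wins the head-to-head.

Cape Town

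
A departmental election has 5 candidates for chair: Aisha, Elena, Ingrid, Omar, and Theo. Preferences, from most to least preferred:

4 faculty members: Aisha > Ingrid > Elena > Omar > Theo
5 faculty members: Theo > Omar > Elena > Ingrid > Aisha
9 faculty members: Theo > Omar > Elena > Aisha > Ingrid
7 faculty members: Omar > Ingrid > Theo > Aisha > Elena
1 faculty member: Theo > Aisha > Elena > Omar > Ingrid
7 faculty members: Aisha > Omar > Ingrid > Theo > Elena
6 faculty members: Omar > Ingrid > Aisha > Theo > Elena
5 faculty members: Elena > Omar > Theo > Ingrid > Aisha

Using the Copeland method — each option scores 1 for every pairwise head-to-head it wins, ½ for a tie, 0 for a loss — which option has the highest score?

Aisha: beats Elena; loses to Ingrid, Omar, and Theo → score 1.
Elena: loses to Aisha, Ingrid, Omar, and Theo → score 0.
Ingrid: beats Aisha, Elena, and Theo; loses to Omar → score 3.
Omar: beats Aisha, Elena, Ingrid, and Theo → score 4.
Theo: beats Aisha and Elena; loses to Ingrid and Omar → score 2.
Omar has the best pairwise record.

Omar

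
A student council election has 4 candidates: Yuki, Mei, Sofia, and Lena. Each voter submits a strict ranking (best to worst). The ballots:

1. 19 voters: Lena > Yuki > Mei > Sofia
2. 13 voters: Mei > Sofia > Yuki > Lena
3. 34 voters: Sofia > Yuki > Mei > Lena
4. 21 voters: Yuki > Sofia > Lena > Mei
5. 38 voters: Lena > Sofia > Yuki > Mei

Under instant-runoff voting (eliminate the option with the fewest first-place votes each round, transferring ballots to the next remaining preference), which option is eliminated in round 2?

Yuki

Round 1: Yuki 21, Mei 13, Sofia 34, Lena 57. Eliminate Mei.
Round 2: Yuki 21, Sofia 47, Lena 57. Eliminate Yuki.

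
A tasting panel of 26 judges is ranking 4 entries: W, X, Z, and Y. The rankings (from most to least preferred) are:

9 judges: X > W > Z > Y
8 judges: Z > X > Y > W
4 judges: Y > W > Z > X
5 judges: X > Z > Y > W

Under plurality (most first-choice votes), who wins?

X

First-place votes: W 0, X 14, Z 8, Y 4.
X has the most first-place votes.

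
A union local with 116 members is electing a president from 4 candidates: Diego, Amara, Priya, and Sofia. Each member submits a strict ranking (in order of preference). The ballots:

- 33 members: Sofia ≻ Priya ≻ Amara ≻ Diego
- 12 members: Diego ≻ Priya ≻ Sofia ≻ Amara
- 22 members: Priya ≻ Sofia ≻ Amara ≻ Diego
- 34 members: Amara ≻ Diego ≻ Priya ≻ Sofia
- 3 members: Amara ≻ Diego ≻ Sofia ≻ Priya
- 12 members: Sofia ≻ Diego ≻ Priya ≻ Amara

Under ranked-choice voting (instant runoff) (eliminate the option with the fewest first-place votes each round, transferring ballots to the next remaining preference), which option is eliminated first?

Round 1: Diego 12, Amara 37, Priya 22, Sofia 45. Eliminate Diego.

Diego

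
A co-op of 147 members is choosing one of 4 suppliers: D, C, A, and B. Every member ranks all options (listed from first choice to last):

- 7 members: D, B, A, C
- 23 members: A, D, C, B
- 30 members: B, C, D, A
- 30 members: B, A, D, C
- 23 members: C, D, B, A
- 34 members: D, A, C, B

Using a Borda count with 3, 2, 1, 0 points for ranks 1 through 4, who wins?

D

D: 7·3 + 23·2 + 30·1 + 30·1 + 23·2 + 34·3 = 275
C: 7·0 + 23·1 + 30·2 + 30·0 + 23·3 + 34·1 = 186
A: 7·1 + 23·3 + 30·0 + 30·2 + 23·0 + 34·2 = 204
B: 7·2 + 23·0 + 30·3 + 30·3 + 23·1 + 34·0 = 217
D has the highest Borda score (275).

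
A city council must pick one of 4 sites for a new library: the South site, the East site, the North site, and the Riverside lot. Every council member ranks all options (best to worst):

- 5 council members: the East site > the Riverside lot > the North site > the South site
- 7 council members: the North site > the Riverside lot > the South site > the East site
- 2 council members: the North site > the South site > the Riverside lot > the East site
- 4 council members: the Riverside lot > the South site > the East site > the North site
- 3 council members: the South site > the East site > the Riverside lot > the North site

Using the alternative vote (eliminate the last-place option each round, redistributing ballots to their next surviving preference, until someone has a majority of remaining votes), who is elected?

Round 1: the South site 3, the East site 5, the North site 9, the Riverside lot 4. Eliminate the South site.
Round 2: the East site 8, the North site 9, the Riverside lot 4. Eliminate the Riverside lot.
Round 3: the East site 12, the North site 9. The East site has a majority.

the East site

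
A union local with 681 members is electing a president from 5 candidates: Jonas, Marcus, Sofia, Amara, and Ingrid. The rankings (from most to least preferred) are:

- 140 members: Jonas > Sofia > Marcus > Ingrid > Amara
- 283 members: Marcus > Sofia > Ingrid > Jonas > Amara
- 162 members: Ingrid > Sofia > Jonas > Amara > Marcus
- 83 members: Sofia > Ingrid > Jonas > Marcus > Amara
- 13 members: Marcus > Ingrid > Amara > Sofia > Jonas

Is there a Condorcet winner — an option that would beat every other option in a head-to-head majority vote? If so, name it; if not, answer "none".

Sofia vs Jonas: 541–140 for Sofia.
Sofia vs Marcus: 385–296 for Sofia.
Sofia vs Amara: 668–13 for Sofia.
Sofia vs Ingrid: 506–175 for Sofia.
Sofia beats every other option head-to-head.

Sofia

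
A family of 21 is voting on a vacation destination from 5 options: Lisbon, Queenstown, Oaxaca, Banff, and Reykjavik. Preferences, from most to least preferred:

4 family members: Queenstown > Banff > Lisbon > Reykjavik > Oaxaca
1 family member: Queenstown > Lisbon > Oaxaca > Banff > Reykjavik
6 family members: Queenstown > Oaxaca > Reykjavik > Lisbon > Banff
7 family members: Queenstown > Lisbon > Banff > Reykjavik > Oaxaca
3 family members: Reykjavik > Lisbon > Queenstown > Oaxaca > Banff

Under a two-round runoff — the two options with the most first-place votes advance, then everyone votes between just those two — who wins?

Queenstown

Round 1 first-place votes: Lisbon 0, Queenstown 18, Oaxaca 0, Banff 0, Reykjavik 3.
Queenstown and Reykjavik advance.
Runoff: Queenstown is preferred to Reykjavik by 18 voters; Reykjavik by 3.
Queenstown wins the runoff.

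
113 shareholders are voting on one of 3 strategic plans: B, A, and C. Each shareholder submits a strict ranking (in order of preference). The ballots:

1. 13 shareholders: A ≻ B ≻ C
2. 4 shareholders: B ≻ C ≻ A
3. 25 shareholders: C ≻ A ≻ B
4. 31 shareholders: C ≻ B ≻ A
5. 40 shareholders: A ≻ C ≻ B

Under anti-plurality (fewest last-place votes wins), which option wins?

Last-place votes: B 65, A 35, C 13.
C is ranked last by the fewest voters, so C wins.

C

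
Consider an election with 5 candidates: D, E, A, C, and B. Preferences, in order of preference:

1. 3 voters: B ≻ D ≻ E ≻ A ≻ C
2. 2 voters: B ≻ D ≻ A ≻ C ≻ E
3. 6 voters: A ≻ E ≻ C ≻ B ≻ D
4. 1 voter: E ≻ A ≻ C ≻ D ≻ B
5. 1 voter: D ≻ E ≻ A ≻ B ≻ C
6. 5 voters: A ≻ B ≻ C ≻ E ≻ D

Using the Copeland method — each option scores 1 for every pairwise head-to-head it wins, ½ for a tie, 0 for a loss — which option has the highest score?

D: loses to E, A, C, and B → score 0.
E: beats D and C; loses to A and B → score 2.
A: beats D, E, C, and B → score 4.
C: beats D; loses to E, A, and B → score 1.
B: beats D, E, and C; loses to A → score 3.
A has the best pairwise record.

A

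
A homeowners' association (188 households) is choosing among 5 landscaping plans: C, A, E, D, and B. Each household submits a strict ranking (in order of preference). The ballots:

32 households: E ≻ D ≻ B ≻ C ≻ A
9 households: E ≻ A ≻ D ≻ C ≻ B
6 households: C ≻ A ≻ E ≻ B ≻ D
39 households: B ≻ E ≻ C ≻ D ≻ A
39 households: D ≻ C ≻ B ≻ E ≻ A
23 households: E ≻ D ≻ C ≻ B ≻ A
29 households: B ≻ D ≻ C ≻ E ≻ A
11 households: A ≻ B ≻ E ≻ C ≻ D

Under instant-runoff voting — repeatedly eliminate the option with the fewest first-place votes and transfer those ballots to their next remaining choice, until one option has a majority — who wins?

Round 1: C 6, A 11, E 64, D 39, B 68. Eliminate C.
Round 2: A 17, E 64, D 39, B 68. Eliminate A.
Round 3: E 70, D 39, B 79. Eliminate D.
Round 4: E 70, B 118. B has a majority.

B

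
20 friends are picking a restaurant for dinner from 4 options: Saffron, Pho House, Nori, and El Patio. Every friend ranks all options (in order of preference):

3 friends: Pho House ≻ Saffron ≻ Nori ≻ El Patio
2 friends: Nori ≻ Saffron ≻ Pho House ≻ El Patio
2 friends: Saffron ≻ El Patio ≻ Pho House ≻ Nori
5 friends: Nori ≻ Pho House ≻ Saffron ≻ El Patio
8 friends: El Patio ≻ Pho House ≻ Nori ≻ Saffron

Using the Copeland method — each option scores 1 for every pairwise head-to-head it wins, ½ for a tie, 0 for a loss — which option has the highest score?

Pho House

Saffron: beats El Patio; loses to Pho House and Nori → score 1.
Pho House: beats Saffron and Nori; ties El Patio → score 2.5.
Nori: beats Saffron; ties El Patio; loses to Pho House → score 1.5.
El Patio: ties Pho House and Nori; loses to Saffron → score 1.
Pho House has the best pairwise record.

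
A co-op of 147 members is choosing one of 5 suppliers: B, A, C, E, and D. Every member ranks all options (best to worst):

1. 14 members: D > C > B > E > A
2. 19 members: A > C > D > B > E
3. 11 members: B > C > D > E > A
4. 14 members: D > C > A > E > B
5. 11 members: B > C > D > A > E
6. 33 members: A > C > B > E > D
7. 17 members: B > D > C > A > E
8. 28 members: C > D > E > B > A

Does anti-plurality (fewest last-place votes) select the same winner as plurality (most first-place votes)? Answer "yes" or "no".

Anti-plurality — last-place votes: B 14, A 53, C 0, E 47, D 33. Winner: C.
Plurality — first-place votes: B 39, A 52, C 28, E 0, D 28. Winner: A.
The two methods disagree.

no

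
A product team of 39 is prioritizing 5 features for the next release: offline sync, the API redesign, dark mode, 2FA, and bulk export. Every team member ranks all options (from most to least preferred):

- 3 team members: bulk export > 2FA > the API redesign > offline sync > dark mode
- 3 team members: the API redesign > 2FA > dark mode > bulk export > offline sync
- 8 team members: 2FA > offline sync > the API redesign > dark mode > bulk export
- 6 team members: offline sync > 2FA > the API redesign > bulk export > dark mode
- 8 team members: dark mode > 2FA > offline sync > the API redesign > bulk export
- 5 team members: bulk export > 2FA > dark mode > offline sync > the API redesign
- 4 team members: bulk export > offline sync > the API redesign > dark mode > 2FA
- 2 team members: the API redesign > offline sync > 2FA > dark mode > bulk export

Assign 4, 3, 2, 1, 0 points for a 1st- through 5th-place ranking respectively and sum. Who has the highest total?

2FA

offline sync: 3·1 + 3·0 + 8·3 + 6·4 + 8·2 + 5·1 + 4·3 + 2·3 = 90
the API redesign: 3·2 + 3·4 + 8·2 + 6·2 + 8·1 + 5·0 + 4·2 + 2·4 = 70
dark mode: 3·0 + 3·2 + 8·1 + 6·0 + 8·4 + 5·2 + 4·1 + 2·1 = 62
2FA: 3·3 + 3·3 + 8·4 + 6·3 + 8·3 + 5·3 + 4·0 + 2·2 = 111
bulk export: 3·4 + 3·1 + 8·0 + 6·1 + 8·0 + 5·4 + 4·4 + 2·0 = 57
2FA has the highest Borda score (111).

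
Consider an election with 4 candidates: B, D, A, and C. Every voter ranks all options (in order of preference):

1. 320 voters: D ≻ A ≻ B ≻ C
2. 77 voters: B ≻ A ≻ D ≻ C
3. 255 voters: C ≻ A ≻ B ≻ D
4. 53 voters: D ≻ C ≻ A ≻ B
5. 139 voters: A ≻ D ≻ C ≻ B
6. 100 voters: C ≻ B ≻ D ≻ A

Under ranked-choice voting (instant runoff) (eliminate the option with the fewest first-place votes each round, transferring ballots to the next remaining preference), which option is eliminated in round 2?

Round 1: B 77, D 373, A 139, C 355. Eliminate B.
Round 2: D 373, A 216, C 355. Eliminate A.

A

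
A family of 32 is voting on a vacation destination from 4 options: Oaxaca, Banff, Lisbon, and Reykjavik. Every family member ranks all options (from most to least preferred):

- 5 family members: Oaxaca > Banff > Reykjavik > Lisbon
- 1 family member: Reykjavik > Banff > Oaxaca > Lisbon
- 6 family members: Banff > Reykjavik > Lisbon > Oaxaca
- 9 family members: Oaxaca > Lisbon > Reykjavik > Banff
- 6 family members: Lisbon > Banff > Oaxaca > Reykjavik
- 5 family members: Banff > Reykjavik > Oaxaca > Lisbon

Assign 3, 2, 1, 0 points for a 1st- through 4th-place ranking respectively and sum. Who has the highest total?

Oaxaca: 5·3 + 1·1 + 6·0 + 9·3 + 6·1 + 5·1 = 54
Banff: 5·2 + 1·2 + 6·3 + 9·0 + 6·2 + 5·3 = 57
Lisbon: 5·0 + 1·0 + 6·1 + 9·2 + 6·3 + 5·0 = 42
Reykjavik: 5·1 + 1·3 + 6·2 + 9·1 + 6·0 + 5·2 = 39
Banff has the highest Borda score (57).

Banff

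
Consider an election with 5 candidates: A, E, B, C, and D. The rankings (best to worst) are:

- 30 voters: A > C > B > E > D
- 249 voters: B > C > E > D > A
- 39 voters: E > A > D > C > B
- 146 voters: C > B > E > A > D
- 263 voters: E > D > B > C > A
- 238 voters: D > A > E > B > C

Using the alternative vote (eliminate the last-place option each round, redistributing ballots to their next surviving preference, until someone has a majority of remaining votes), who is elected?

Round 1: A 30, E 302, B 249, C 146, D 238. Eliminate A.
Round 2: E 302, B 249, C 176, D 238. Eliminate C.
Round 3: E 302, B 425, D 238. Eliminate D.
Round 4: E 540, B 425. E has a majority.

E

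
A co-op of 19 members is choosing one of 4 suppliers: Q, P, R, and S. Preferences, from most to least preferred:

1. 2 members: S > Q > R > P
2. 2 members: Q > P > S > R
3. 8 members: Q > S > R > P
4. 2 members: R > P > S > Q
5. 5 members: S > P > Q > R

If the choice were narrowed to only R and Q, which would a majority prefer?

Q

Voters preferring R to Q: 2; preferring Q to R: 17.
Q wins the head-to-head.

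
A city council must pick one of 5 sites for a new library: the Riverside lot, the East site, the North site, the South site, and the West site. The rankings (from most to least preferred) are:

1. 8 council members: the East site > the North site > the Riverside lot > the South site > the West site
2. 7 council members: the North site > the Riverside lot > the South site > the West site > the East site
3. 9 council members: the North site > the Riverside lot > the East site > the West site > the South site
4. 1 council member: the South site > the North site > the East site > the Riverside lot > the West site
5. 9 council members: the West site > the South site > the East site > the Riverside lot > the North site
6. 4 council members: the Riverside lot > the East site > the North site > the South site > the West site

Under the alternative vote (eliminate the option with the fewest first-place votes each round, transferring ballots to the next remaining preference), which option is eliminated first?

Round 1: the Riverside lot 4, the East site 8, the North site 16, the South site 1, the West site 9. Eliminate the South site.

the South site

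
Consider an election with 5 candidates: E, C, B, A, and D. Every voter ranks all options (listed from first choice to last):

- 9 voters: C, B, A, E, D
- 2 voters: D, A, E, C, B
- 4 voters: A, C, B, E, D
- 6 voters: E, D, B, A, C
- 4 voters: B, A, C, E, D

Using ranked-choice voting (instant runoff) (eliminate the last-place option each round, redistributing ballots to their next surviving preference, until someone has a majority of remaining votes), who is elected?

Round 1: E 6, C 9, B 4, A 4, D 2. Eliminate D.
Round 2: E 6, C 9, B 4, A 6. Eliminate B.
Round 3: E 6, C 9, A 10. Eliminate E.
Round 4: C 9, A 16. A has a majority.

A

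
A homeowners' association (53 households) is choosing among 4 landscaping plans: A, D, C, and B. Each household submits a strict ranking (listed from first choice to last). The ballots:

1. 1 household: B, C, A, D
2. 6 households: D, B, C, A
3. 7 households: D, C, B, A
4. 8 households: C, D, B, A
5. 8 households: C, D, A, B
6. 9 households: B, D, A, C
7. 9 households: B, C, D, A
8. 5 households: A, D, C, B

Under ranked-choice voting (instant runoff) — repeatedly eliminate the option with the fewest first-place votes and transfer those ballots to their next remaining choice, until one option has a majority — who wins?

Round 1: A 5, D 13, C 16, B 19. Eliminate A.
Round 2: D 18, C 16, B 19. Eliminate C.
Round 3: D 34, B 19. D has a majority.

D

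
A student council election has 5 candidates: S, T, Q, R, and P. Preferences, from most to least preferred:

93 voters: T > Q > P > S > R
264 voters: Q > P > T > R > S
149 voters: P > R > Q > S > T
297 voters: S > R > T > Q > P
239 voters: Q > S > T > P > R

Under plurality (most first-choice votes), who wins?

Q

First-place votes: S 297, T 93, Q 503, R 0, P 149.
Q has the most first-place votes.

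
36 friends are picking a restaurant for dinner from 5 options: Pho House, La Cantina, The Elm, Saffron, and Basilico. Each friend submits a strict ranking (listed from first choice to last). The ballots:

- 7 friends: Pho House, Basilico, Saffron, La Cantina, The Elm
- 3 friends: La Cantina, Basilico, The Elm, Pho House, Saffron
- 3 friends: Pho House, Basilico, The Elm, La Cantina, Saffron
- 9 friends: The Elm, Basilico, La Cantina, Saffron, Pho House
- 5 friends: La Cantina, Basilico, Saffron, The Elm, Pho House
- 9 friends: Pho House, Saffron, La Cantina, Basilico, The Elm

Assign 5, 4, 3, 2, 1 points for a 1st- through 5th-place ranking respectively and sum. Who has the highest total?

Basilico

Pho House: 7·5 + 3·2 + 3·5 + 9·1 + 5·1 + 9·5 = 115
La Cantina: 7·2 + 3·5 + 3·2 + 9·3 + 5·5 + 9·3 = 114
The Elm: 7·1 + 3·3 + 3·3 + 9·5 + 5·2 + 9·1 = 89
Saffron: 7·3 + 3·1 + 3·1 + 9·2 + 5·3 + 9·4 = 96
Basilico: 7·4 + 3·4 + 3·4 + 9·4 + 5·4 + 9·2 = 126
Basilico has the highest Borda score (126).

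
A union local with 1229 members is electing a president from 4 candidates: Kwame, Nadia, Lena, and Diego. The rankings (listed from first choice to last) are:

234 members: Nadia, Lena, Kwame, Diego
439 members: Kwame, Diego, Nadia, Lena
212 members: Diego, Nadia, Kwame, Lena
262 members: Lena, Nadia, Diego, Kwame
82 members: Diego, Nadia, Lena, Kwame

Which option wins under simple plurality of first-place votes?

Kwame

First-place votes: Kwame 439, Nadia 234, Lena 262, Diego 294.
Kwame has the most first-place votes.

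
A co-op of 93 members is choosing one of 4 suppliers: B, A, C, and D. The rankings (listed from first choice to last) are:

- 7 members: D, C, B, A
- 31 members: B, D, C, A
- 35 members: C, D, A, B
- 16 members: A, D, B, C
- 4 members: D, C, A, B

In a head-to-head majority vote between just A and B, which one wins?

A

Voters preferring A to B: 55; preferring B to A: 38.
A wins the head-to-head.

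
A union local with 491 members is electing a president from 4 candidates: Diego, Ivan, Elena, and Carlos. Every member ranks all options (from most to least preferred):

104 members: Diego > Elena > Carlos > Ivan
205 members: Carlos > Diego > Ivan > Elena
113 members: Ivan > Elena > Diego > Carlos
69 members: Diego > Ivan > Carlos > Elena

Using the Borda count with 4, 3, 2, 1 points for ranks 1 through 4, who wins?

Diego: 104·4 + 205·3 + 113·2 + 69·4 = 1533
Ivan: 104·1 + 205·2 + 113·4 + 69·3 = 1173
Elena: 104·3 + 205·1 + 113·3 + 69·1 = 925
Carlos: 104·2 + 205·4 + 113·1 + 69·2 = 1279
Diego has the highest Borda score (1533).

Diego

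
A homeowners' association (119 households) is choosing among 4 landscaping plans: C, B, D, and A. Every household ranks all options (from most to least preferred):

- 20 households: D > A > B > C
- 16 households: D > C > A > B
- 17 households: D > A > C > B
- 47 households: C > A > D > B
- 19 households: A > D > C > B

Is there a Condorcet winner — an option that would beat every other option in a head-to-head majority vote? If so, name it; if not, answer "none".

none

Checking pairwise contests:
D beats C 72–47.
C beats B 99–20.
A beats D 66–53.
C beats A 63–56.
Every option loses at least one head-to-head, so there is no Condorcet winner.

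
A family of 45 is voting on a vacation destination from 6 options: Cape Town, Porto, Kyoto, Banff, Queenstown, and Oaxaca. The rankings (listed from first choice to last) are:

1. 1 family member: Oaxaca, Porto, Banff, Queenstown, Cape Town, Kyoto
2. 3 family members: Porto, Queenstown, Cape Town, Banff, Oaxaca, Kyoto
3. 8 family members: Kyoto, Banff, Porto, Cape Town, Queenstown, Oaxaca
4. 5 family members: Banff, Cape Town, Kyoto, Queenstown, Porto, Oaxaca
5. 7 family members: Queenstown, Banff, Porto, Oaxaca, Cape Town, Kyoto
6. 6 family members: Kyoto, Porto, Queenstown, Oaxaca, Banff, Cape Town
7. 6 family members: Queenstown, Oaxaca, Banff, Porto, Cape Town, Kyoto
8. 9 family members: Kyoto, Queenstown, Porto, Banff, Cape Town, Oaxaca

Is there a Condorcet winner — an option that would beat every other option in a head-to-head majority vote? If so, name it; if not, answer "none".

Kyoto vs Cape Town: 23–22 for Kyoto.
Kyoto vs Porto: 28–17 for Kyoto.
Kyoto vs Banff: 23–22 for Kyoto.
Kyoto vs Queenstown: 28–17 for Kyoto.
Kyoto vs Oaxaca: 28–17 for Kyoto.
Kyoto beats every other option head-to-head.

Kyoto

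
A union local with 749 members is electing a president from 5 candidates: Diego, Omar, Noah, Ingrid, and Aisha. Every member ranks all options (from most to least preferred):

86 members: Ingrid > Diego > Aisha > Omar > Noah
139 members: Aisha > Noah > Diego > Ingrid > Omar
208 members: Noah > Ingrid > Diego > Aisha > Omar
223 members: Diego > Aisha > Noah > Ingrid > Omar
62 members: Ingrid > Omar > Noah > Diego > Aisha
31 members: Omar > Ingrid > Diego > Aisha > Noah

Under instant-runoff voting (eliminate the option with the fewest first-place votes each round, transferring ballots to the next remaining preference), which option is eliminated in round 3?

Round 1: Diego 223, Omar 31, Noah 208, Ingrid 148, Aisha 139. Eliminate Omar.
Round 2: Diego 223, Noah 208, Ingrid 179, Aisha 139. Eliminate Aisha.
Round 3: Diego 223, Noah 347, Ingrid 179. Eliminate Ingrid.

Ingrid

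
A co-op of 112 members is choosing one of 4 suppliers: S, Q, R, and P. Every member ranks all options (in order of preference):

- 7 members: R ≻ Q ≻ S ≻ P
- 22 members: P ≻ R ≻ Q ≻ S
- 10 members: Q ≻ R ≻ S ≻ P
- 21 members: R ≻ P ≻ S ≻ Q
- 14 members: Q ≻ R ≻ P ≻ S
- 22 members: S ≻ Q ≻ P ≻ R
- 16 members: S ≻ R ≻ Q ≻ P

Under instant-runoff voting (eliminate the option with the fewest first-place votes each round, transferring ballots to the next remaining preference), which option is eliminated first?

Round 1: S 38, Q 24, R 28, P 22. Eliminate P.

P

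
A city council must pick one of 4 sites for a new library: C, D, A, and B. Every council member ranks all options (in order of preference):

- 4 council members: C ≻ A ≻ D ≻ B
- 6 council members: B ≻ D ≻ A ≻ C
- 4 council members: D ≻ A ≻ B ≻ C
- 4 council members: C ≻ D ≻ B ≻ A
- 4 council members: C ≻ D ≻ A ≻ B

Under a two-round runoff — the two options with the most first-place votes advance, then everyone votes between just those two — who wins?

C

Round 1 first-place votes: C 12, D 4, A 0, B 6.
C and B advance.
Runoff: C is preferred to B by 12 voters; B by 10.
C wins the runoff.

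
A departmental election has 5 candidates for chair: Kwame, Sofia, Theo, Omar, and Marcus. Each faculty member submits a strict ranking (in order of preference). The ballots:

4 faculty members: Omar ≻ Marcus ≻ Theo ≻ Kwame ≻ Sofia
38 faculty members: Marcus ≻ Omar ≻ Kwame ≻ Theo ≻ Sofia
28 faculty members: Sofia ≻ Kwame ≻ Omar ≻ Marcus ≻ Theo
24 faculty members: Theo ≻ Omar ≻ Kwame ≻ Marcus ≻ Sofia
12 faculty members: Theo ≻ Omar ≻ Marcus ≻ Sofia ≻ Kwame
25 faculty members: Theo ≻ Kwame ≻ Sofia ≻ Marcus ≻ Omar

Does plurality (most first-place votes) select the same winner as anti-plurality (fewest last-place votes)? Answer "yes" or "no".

Plurality — first-place votes: Kwame 0, Sofia 28, Theo 61, Omar 4, Marcus 38. Winner: Theo.
Anti-plurality — last-place votes: Kwame 12, Sofia 66, Theo 28, Omar 25, Marcus 0. Winner: Marcus.
The two methods disagree.

no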